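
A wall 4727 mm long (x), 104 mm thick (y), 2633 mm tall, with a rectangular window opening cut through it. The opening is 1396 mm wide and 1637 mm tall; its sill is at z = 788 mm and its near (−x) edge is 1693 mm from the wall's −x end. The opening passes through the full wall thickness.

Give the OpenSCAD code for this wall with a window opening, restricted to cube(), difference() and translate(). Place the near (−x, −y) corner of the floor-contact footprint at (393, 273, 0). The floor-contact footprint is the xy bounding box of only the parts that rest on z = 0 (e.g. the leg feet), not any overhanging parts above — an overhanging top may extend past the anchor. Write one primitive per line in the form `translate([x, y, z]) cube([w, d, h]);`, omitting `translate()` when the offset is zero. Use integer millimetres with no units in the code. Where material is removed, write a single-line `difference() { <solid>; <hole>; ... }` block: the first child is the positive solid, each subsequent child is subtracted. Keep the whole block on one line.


difference() { translate([393, 273, 0]) cube([4727, 104, 2633]); translate([2086, 273, 788]) cube([1396, 104, 1637]); }


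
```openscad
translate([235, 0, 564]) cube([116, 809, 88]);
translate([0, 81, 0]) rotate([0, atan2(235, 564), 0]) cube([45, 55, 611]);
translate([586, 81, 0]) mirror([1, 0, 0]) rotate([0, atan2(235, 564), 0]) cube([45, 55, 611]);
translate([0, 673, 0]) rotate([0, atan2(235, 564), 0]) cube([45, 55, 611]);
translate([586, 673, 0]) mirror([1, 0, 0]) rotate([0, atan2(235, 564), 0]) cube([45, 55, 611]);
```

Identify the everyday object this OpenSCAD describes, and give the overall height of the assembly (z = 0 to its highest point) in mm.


A sawhorse. The overall height is 652 mm.

A beam across two mirrored pairs of raked legs — a sawhorse. The beam's underside is at z = 564 (matching the legs' vertical rise in atan2(235, 564)) and the beam is 88 mm tall, so its top is at 564 + 88 = 652 mm. The raked legs top out at the beam's underside, so that is the highest point.


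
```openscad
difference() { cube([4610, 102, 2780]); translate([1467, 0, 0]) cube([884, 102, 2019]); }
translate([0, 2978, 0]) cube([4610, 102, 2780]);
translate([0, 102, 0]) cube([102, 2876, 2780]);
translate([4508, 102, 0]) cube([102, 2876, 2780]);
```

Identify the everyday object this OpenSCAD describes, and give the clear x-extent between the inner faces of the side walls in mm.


A single room. The interior width is 4406 mm.

Four walls enclosing a rectangle with a door in the front wall — a room. Outside width 4610 minus two 102 mm walls gives 4406 mm.


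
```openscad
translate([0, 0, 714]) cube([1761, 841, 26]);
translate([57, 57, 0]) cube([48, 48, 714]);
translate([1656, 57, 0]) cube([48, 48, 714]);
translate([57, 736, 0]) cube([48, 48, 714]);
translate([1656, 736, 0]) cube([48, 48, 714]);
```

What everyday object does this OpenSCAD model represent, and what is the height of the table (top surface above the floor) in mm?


A table. The table height is 740 mm.

A 1761×841×26 slab sits at z = 714 on four 48 mm square posts — a table. The top surface is at 714 + 26 = 740 mm.


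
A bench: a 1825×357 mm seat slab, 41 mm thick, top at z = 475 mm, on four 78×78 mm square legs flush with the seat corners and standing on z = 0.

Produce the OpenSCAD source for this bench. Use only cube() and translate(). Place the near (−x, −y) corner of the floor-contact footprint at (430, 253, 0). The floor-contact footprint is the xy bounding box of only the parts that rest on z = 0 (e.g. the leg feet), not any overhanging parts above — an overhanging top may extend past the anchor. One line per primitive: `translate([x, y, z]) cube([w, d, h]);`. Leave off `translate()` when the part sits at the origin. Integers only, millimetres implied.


translate([430, 253, 434]) cube([1825, 357, 41]);
translate([430, 253, 0]) cube([78, 78, 434]);
translate([430, 532, 0]) cube([78, 78, 434]);
translate([2177, 253, 0]) cube([78, 78, 434]);
translate([2177, 532, 0]) cube([78, 78, 434]);


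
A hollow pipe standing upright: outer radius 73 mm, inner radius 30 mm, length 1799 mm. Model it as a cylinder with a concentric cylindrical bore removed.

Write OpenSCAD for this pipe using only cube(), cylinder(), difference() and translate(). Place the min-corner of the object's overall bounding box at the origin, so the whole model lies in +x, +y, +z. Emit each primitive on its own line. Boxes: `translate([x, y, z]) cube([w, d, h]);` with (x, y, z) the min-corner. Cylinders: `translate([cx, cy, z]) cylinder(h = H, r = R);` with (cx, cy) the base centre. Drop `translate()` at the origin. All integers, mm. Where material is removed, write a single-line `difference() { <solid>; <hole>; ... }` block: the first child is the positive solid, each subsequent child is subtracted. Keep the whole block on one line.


difference() { translate([73, 73, 0]) cylinder(h = 1799, r = 73); translate([73, 73, 0]) cylinder(h = 1799, r = 30); }


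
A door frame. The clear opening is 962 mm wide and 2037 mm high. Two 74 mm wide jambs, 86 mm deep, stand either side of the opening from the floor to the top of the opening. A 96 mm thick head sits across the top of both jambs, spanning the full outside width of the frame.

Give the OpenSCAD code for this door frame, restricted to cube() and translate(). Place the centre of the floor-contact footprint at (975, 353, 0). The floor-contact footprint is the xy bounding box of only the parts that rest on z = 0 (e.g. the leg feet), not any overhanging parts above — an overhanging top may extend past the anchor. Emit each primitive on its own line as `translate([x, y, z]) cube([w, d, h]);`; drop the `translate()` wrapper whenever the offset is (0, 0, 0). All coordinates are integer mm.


translate([420, 310, 0]) cube([74, 86, 2037]);
translate([1456, 310, 0]) cube([74, 86, 2037]);
translate([420, 310, 2037]) cube([1110, 86, 96]);


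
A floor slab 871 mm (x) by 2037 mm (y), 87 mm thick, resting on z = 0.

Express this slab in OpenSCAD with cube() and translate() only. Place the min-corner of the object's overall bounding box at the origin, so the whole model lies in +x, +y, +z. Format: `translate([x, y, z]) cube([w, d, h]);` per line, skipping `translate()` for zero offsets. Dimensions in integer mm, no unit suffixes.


cube([871, 2037, 87]);


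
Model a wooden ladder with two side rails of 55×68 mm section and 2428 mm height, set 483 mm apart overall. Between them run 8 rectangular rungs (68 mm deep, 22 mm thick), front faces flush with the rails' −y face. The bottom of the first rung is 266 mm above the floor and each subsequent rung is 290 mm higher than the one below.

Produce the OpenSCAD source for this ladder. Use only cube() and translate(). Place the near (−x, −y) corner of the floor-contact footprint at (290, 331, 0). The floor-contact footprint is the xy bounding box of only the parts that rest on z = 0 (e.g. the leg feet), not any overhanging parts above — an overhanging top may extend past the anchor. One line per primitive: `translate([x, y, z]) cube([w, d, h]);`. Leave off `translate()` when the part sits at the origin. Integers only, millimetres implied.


translate([290, 331, 0]) cube([55, 68, 2428]);
translate([718, 331, 0]) cube([55, 68, 2428]);
translate([345, 331, 266]) cube([373, 68, 22]);
translate([345, 331, 556]) cube([373, 68, 22]);
translate([345, 331, 846]) cube([373, 68, 22]);
translate([345, 331, 1136]) cube([373, 68, 22]);
translate([345, 331, 1426]) cube([373, 68, 22]);
translate([345, 331, 1716]) cube([373, 68, 22]);
translate([345, 331, 2006]) cube([373, 68, 22]);
translate([345, 331, 2296]) cube([373, 68, 22]);


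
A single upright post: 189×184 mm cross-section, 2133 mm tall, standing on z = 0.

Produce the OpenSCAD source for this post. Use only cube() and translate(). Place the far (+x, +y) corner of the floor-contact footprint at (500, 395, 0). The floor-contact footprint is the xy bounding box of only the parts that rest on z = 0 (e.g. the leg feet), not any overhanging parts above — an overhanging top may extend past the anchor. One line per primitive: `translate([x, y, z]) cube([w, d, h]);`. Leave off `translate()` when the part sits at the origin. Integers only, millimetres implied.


translate([311, 211, 0]) cube([189, 184, 2133]);


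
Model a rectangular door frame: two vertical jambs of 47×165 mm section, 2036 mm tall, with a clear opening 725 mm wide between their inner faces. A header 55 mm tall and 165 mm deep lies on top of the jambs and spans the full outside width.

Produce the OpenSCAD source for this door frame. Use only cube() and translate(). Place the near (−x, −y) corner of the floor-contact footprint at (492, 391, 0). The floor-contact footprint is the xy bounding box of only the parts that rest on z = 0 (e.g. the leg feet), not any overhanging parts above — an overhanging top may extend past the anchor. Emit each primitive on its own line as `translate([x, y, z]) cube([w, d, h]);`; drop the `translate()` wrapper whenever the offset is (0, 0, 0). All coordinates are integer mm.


translate([492, 391, 0]) cube([47, 165, 2036]);
translate([1264, 391, 0]) cube([47, 165, 2036]);
translate([492, 391, 2036]) cube([819, 165, 55]);


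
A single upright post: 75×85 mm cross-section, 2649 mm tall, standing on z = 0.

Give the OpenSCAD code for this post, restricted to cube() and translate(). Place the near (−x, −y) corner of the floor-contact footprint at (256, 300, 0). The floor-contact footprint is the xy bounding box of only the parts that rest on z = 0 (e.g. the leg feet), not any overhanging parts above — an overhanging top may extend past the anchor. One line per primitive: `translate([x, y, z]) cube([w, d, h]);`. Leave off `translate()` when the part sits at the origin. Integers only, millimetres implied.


translate([256, 300, 0]) cube([75, 85, 2649]);


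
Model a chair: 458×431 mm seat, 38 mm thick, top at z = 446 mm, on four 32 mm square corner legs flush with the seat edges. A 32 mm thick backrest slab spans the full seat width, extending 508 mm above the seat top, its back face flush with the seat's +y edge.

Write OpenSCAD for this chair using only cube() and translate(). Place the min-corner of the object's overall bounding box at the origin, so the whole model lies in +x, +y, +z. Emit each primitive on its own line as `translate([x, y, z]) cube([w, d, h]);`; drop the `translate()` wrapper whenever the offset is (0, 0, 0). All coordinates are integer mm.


translate([0, 0, 408]) cube([458, 431, 38]);
cube([32, 32, 408]);
translate([426, 0, 0]) cube([32, 32, 408]);
translate([0, 399, 0]) cube([32, 32, 408]);
translate([426, 399, 0]) cube([32, 32, 408]);
translate([0, 399, 446]) cube([458, 32, 508]);


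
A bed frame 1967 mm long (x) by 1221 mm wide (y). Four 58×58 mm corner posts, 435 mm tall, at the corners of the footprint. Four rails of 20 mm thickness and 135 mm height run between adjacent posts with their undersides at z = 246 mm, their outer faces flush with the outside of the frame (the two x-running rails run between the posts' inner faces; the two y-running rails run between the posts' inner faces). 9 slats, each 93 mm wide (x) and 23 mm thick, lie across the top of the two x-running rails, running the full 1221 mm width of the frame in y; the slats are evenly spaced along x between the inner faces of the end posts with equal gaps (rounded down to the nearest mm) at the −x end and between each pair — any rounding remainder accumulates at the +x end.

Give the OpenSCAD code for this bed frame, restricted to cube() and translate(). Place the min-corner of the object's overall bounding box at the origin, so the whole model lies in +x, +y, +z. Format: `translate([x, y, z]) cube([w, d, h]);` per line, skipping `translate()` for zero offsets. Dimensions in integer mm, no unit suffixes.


// slat z = rail_z + rail_h = 246 + 135 = 381
// slat gap = ⌊(1851 − 9·93) / 10⌋ = 101
cube([58, 58, 435]);
translate([0, 1163, 0]) cube([58, 58, 435]);
translate([1909, 0, 0]) cube([58, 58, 435]);
translate([1909, 1163, 0]) cube([58, 58, 435]);
translate([58, 0, 246]) cube([1851, 20, 135]);
translate([58, 1201, 246]) cube([1851, 20, 135]);
translate([0, 58, 246]) cube([20, 1105, 135]);
translate([1947, 58, 246]) cube([20, 1105, 135]);
translate([159, 0, 381]) cube([93, 1221, 23]);
translate([353, 0, 381]) cube([93, 1221, 23]);
translate([547, 0, 381]) cube([93, 1221, 23]);
translate([741, 0, 381]) cube([93, 1221, 23]);
translate([935, 0, 381]) cube([93, 1221, 23]);
translate([1129, 0, 381]) cube([93, 1221, 23]);
translate([1323, 0, 381]) cube([93, 1221, 23]);
translate([1517, 0, 381]) cube([93, 1221, 23]);
translate([1711, 0, 381]) cube([93, 1221, 23]);


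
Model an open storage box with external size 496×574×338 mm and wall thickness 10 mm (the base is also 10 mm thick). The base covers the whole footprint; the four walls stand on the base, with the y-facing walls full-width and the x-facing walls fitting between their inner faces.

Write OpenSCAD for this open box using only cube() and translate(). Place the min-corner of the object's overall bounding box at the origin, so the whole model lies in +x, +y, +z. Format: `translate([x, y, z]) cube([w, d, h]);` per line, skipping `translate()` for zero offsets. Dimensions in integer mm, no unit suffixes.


cube([496, 574, 10]);
translate([0, 0, 10]) cube([496, 10, 328]);
translate([0, 564, 10]) cube([496, 10, 328]);
translate([0, 10, 10]) cube([10, 554, 328]);
translate([486, 10, 10]) cube([10, 554, 328]);


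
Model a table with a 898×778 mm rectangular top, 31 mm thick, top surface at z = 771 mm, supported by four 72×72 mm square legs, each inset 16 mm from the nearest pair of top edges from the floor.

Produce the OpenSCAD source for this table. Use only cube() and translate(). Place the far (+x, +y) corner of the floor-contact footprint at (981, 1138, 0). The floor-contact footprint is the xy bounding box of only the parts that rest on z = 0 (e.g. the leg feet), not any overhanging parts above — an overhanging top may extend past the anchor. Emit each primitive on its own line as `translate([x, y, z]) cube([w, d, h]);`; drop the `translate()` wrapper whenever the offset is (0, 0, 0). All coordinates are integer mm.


translate([99, 376, 740]) cube([898, 778, 31]);
translate([115, 392, 0]) cube([72, 72, 740]);
translate([909, 392, 0]) cube([72, 72, 740]);
translate([115, 1066, 0]) cube([72, 72, 740]);
translate([909, 1066, 0]) cube([72, 72, 740]);


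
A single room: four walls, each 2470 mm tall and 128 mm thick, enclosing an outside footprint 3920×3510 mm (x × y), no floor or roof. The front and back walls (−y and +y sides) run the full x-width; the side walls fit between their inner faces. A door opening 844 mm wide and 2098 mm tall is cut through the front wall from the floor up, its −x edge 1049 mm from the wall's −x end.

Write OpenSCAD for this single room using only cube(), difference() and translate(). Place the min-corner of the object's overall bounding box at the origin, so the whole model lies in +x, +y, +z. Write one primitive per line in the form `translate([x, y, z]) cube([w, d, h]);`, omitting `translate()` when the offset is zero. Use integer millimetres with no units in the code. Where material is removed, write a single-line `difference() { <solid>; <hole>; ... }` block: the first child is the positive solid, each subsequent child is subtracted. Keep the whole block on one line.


difference() { cube([3920, 128, 2470]); translate([1049, 0, 0]) cube([844, 128, 2098]); }
translate([0, 3382, 0]) cube([3920, 128, 2470]);
translate([0, 128, 0]) cube([128, 3254, 2470]);
translate([3792, 128, 0]) cube([128, 3254, 2470]);


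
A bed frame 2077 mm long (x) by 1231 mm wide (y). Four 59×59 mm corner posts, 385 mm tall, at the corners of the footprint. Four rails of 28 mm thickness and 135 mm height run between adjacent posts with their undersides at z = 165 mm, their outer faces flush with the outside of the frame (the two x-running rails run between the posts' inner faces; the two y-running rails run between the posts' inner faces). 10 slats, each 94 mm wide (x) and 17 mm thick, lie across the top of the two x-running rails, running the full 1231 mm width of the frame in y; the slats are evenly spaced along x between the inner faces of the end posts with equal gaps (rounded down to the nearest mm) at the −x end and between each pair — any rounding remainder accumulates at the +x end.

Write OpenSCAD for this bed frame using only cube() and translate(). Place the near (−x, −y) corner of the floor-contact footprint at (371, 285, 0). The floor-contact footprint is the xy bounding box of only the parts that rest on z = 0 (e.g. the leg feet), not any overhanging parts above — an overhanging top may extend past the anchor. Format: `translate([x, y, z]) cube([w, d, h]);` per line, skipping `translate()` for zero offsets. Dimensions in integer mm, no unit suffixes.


translate([371, 285, 0]) cube([59, 59, 385]);
translate([371, 1457, 0]) cube([59, 59, 385]);
translate([2389, 285, 0]) cube([59, 59, 385]);
translate([2389, 1457, 0]) cube([59, 59, 385]);
translate([430, 285, 165]) cube([1959, 28, 135]);
translate([430, 1488, 165]) cube([1959, 28, 135]);
translate([371, 344, 165]) cube([28, 1113, 135]);
translate([2420, 344, 165]) cube([28, 1113, 135]);
translate([522, 285, 300]) cube([94, 1231, 17]);
translate([708, 285, 300]) cube([94, 1231, 17]);
translate([894, 285, 300]) cube([94, 1231, 17]);
translate([1080, 285, 300]) cube([94, 1231, 17]);
translate([1266, 285, 300]) cube([94, 1231, 17]);
translate([1452, 285, 300]) cube([94, 1231, 17]);
translate([1638, 285, 300]) cube([94, 1231, 17]);
translate([1824, 285, 300]) cube([94, 1231, 17]);
translate([2010, 285, 300]) cube([94, 1231, 17]);
translate([2196, 285, 300]) cube([94, 1231, 17]);


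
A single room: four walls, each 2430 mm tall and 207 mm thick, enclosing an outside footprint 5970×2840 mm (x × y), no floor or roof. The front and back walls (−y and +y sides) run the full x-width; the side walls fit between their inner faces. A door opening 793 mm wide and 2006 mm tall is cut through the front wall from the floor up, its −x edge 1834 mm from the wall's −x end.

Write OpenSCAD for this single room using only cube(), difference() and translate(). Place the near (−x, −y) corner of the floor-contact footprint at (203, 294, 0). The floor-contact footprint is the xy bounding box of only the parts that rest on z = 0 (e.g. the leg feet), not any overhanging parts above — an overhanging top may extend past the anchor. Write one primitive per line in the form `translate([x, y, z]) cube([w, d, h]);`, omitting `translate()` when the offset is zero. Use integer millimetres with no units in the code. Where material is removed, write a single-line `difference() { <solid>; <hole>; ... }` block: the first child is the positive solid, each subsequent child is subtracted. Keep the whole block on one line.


difference() { translate([203, 294, 0]) cube([5970, 207, 2430]); translate([2037, 294, 0]) cube([793, 207, 2006]); }
translate([203, 2927, 0]) cube([5970, 207, 2430]);
translate([203, 501, 0]) cube([207, 2426, 2430]);
translate([5966, 501, 0]) cube([207, 2426, 2430]);


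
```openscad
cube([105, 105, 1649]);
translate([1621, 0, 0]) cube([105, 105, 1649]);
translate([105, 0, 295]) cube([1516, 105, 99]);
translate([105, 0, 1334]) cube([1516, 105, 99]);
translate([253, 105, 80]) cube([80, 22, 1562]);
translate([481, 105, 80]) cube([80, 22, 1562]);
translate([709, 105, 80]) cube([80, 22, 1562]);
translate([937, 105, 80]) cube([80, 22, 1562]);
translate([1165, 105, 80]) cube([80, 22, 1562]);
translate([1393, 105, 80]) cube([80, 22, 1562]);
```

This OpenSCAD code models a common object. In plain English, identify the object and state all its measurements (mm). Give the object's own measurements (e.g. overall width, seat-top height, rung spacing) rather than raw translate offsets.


A fence section. Two 105×105 mm posts, 1649 mm tall, stand on the floor with a clear span of 1516 mm between their inner faces. Two horizontal rails of 105×99 mm section span the gap between the posts with their undersides at z = 295 mm and z = 1334 mm, flush with the posts' −y face. 6 pickets, each 80 mm wide, 22 mm thick and 1562 mm tall, are fixed to the +y face of the rails with their bottoms at z = 80 mm, spaced across the span with a 148 mm gap after the −x post and between neighbouring pickets and before the +x post.


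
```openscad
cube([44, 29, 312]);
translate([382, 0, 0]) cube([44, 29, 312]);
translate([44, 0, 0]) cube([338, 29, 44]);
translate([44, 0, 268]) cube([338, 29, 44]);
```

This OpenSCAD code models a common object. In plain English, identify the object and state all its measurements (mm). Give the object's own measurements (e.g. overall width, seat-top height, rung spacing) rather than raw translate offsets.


A rectangular picture frame lying in the x–z plane (depth along y). The opening is 338 mm wide (x) by 224 mm tall (z), surrounded by a border 44 mm wide on all four sides. The frame is 29 mm deep and is made of two full-height vertical stiles with two horizontal rails fitted between them.


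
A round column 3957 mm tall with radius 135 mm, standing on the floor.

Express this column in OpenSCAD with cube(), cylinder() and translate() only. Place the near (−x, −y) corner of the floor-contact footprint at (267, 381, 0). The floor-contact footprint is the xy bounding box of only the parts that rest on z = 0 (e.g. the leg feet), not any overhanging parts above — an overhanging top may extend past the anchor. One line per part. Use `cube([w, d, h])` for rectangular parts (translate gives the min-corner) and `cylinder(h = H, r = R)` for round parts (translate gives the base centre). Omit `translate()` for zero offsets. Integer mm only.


translate([402, 516, 0]) cylinder(h = 3957, r = 135);


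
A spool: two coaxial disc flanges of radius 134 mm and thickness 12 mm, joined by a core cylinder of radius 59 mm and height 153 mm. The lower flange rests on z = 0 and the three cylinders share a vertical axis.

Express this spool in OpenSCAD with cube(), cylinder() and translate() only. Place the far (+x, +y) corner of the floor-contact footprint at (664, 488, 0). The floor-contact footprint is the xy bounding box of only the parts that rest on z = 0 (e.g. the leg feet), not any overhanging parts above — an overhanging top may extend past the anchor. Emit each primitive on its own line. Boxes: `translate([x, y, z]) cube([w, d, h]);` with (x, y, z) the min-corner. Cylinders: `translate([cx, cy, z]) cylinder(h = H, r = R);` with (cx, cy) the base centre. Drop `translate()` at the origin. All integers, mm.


translate([530, 354, 0]) cylinder(h = 12, r = 134);
translate([530, 354, 12]) cylinder(h = 153, r = 59);
translate([530, 354, 165]) cylinder(h = 12, r = 134);


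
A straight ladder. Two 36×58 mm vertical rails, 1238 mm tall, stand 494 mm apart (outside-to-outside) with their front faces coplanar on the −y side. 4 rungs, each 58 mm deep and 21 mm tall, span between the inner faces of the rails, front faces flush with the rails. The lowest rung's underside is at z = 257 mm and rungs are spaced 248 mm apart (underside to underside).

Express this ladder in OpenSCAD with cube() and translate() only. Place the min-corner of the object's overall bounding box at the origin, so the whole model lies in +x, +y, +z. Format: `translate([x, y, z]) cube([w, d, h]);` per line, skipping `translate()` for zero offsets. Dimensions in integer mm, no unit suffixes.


cube([36, 58, 1238]);
translate([458, 0, 0]) cube([36, 58, 1238]);
translate([36, 0, 257]) cube([422, 58, 21]);
translate([36, 0, 505]) cube([422, 58, 21]);
translate([36, 0, 753]) cube([422, 58, 21]);
translate([36, 0, 1001]) cube([422, 58, 21]);


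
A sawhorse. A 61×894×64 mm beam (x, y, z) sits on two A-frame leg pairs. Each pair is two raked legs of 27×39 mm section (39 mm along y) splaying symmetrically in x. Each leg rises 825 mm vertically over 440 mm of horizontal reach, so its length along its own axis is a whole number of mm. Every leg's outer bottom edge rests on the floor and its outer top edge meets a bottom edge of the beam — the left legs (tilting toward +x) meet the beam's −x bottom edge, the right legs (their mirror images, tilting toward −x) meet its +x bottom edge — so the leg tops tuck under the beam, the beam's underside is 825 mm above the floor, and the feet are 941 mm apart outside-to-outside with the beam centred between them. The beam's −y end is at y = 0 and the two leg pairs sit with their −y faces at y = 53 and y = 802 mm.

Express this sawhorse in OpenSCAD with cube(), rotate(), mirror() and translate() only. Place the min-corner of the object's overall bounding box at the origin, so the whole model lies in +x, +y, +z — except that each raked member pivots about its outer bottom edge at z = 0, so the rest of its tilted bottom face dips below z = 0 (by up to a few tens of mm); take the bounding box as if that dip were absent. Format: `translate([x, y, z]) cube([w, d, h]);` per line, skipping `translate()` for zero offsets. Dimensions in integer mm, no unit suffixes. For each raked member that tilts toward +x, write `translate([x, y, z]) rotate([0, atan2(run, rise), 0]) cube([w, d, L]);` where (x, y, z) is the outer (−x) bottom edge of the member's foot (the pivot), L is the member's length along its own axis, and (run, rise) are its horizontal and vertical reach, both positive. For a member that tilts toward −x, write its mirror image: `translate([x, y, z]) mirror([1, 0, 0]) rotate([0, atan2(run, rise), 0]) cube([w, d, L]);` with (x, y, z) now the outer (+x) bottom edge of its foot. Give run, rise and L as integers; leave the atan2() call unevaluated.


translate([440, 0, 825]) cube([61, 894, 64]);
translate([0, 53, 0]) rotate([0, atan2(440, 825), 0]) cube([27, 39, 935]);
translate([941, 53, 0]) mirror([1, 0, 0]) rotate([0, atan2(440, 825), 0]) cube([27, 39, 935]);
translate([0, 802, 0]) rotate([0, atan2(440, 825), 0]) cube([27, 39, 935]);
translate([941, 802, 0]) mirror([1, 0, 0]) rotate([0, atan2(440, 825), 0]) cube([27, 39, 935]);


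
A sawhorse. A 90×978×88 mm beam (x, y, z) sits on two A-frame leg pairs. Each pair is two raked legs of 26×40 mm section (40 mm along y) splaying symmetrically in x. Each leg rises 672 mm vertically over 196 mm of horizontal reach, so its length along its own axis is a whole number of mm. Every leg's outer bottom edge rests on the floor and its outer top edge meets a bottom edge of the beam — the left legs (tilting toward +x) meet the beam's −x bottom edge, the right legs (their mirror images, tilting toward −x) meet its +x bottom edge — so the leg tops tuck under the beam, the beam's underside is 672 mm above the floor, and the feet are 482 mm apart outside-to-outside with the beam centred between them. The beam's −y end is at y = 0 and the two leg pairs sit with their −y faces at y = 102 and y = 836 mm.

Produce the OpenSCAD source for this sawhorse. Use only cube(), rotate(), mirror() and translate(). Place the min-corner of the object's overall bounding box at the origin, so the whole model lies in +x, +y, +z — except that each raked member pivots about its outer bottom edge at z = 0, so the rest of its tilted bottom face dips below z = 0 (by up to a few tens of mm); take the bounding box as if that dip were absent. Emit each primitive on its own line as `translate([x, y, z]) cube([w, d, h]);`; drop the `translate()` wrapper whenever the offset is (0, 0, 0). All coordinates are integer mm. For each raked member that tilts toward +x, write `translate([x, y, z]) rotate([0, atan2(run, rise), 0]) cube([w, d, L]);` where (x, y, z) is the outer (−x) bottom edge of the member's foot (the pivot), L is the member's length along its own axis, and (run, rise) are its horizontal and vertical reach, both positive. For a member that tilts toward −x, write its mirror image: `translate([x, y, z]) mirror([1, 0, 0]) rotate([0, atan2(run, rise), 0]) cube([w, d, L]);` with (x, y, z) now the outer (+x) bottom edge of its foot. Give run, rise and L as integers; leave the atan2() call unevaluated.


translate([196, 0, 672]) cube([90, 978, 88]);
translate([0, 102, 0]) rotate([0, atan2(196, 672), 0]) cube([26, 40, 700]);
translate([482, 102, 0]) mirror([1, 0, 0]) rotate([0, atan2(196, 672), 0]) cube([26, 40, 700]);
translate([0, 836, 0]) rotate([0, atan2(196, 672), 0]) cube([26, 40, 700]);
translate([482, 836, 0]) mirror([1, 0, 0]) rotate([0, atan2(196, 672), 0]) cube([26, 40, 700]);


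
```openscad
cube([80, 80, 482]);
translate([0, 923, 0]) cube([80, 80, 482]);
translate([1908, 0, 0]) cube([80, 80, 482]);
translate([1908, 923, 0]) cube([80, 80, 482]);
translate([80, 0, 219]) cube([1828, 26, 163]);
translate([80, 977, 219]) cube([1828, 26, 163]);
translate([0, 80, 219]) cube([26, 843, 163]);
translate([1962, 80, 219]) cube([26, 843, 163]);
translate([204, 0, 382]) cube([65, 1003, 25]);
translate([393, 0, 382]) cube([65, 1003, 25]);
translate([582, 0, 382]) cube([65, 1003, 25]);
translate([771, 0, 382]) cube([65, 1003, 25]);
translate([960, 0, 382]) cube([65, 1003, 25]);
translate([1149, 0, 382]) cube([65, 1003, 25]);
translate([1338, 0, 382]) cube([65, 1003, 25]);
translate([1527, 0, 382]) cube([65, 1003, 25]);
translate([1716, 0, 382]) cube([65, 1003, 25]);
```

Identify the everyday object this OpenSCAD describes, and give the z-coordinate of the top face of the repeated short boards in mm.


A bed frame. The slat-top height is 407 mm.

Four posts, four rails, and a row of slats — a bed frame. Slats sit on the rails at z = 219 + 163 = 382; with slat thickness 25, the top is 407 mm.


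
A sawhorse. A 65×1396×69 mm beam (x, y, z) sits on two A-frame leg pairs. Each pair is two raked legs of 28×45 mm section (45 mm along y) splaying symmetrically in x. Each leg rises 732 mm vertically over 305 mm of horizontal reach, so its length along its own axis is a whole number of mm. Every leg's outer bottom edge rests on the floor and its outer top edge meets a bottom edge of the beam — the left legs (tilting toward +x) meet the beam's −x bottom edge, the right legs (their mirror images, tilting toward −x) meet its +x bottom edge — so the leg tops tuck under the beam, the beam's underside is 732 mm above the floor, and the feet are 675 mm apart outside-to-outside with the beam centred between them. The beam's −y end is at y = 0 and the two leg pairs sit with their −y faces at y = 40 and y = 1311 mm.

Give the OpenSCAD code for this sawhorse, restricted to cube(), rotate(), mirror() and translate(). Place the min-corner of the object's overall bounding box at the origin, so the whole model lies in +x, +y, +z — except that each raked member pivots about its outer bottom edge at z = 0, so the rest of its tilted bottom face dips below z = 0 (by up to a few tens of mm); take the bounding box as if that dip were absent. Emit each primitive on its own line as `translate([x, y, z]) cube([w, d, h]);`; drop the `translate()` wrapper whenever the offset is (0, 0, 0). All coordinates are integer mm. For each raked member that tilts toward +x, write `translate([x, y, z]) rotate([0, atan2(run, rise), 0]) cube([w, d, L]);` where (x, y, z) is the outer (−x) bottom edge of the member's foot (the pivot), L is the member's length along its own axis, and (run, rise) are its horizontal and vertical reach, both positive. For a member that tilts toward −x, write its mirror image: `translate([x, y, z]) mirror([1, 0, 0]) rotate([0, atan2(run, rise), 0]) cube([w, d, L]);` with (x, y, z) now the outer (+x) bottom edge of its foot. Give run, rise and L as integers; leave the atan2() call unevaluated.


translate([305, 0, 732]) cube([65, 1396, 69]);
translate([0, 40, 0]) rotate([0, atan2(305, 732), 0]) cube([28, 45, 793]);
translate([675, 40, 0]) mirror([1, 0, 0]) rotate([0, atan2(305, 732), 0]) cube([28, 45, 793]);
translate([0, 1311, 0]) rotate([0, atan2(305, 732), 0]) cube([28, 45, 793]);
translate([675, 1311, 0]) mirror([1, 0, 0]) rotate([0, atan2(305, 732), 0]) cube([28, 45, 793]);


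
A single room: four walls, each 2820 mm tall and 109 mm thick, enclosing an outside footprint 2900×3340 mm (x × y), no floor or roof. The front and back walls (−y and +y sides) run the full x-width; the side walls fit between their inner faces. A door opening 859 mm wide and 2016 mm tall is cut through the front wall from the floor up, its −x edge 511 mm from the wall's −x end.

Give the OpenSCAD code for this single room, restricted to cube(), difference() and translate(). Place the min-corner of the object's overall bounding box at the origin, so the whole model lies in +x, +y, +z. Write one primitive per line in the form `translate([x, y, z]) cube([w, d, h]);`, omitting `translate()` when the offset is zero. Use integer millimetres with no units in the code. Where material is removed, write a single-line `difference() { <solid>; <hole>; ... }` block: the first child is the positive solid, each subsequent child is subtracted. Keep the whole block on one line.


difference() { cube([2900, 109, 2820]); translate([511, 0, 0]) cube([859, 109, 2016]); }
translate([0, 3231, 0]) cube([2900, 109, 2820]);
translate([0, 109, 0]) cube([109, 3122, 2820]);
translate([2791, 109, 0]) cube([109, 3122, 2820]);


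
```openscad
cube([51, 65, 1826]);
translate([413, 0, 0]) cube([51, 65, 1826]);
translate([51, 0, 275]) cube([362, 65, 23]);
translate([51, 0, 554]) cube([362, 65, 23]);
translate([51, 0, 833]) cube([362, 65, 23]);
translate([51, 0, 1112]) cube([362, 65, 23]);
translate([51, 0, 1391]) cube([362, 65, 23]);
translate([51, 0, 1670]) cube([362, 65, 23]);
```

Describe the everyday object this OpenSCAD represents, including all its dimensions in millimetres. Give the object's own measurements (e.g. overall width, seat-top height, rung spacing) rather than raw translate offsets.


A straight ladder. Two 51×65 mm vertical rails, 1826 mm tall, stand 464 mm apart (outside-to-outside) with their front faces coplanar on the −y side. 6 rungs, each 65 mm deep and 23 mm tall, span between the inner faces of the rails, front faces flush with the rails. The lowest rung's underside is at z = 275 mm and rungs are spaced 279 mm apart (underside to underside).


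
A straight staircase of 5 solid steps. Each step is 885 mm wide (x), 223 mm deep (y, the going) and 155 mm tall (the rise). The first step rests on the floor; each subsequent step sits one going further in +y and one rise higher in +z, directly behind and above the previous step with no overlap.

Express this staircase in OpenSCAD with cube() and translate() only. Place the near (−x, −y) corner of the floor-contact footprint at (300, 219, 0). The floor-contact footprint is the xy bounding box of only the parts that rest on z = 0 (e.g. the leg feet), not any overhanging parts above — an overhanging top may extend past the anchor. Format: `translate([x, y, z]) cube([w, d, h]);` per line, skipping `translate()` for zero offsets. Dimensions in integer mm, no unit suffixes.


translate([300, 219, 0]) cube([885, 223, 155]);
translate([300, 442, 155]) cube([885, 223, 155]);
translate([300, 665, 310]) cube([885, 223, 155]);
translate([300, 888, 465]) cube([885, 223, 155]);
translate([300, 1111, 620]) cube([885, 223, 155]);


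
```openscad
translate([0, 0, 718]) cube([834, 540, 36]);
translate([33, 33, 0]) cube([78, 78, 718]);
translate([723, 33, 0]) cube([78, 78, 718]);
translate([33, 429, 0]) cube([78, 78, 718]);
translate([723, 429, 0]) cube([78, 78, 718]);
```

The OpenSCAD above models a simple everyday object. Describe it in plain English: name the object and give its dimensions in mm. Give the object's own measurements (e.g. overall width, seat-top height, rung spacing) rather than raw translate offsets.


A rectangular dining table. The top is 834×540×36 mm with its upper surface at z = 754 mm. It stands on four 78×78 mm square legs, each inset 33 mm from the nearest pair of top edges, running from the floor to the underside of the top.


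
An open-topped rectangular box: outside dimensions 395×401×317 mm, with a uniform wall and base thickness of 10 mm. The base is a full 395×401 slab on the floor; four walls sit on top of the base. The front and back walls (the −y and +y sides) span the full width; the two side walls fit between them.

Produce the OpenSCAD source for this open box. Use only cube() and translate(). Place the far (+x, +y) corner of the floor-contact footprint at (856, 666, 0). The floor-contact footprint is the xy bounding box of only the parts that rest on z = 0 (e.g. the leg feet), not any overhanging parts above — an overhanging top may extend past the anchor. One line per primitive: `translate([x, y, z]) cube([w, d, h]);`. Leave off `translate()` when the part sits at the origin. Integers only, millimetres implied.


translate([461, 265, 0]) cube([395, 401, 10]);
translate([461, 265, 10]) cube([395, 10, 307]);
translate([461, 656, 10]) cube([395, 10, 307]);
translate([461, 275, 10]) cube([10, 381, 307]);
translate([846, 275, 10]) cube([10, 381, 307]);


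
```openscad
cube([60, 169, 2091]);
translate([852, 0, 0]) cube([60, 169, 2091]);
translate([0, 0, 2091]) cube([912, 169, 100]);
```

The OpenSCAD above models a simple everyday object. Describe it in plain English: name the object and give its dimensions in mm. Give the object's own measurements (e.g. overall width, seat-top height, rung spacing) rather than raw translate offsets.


A door frame. The clear opening is 792 mm wide and 2091 mm high. Two 60 mm wide jambs, 169 mm deep, stand either side of the opening from the floor to the top of the opening. A 100 mm thick head sits across the top of both jambs, spanning the full outside width of the frame.


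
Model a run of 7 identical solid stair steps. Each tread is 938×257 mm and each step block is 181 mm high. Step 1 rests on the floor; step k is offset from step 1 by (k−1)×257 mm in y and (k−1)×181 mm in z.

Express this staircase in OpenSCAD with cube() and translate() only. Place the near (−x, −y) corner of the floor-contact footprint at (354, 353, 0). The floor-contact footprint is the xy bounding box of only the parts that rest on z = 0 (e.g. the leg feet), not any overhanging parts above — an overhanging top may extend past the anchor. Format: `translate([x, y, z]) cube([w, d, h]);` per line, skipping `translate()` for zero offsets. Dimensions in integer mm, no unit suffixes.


translate([354, 353, 0]) cube([938, 257, 181]);
translate([354, 610, 181]) cube([938, 257, 181]);
translate([354, 867, 362]) cube([938, 257, 181]);
translate([354, 1124, 543]) cube([938, 257, 181]);
translate([354, 1381, 724]) cube([938, 257, 181]);
translate([354, 1638, 905]) cube([938, 257, 181]);
translate([354, 1895, 1086]) cube([938, 257, 181]);


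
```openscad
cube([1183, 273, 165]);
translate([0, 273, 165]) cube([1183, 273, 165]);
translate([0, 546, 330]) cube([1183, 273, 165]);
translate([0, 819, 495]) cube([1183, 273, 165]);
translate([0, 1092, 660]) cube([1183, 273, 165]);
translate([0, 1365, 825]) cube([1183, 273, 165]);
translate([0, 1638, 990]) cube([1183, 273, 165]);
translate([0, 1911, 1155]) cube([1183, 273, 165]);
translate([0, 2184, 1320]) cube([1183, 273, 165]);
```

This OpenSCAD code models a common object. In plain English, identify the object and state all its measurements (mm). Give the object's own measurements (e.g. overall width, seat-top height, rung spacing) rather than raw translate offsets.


A straight staircase of 9 solid steps. Each step is 1183 mm wide (x), 273 mm deep (y, the going) and 165 mm tall (the rise). The first step rests on the floor; each subsequent step sits one going further in +y and one rise higher in +z, directly behind and above the previous step with no overlap.


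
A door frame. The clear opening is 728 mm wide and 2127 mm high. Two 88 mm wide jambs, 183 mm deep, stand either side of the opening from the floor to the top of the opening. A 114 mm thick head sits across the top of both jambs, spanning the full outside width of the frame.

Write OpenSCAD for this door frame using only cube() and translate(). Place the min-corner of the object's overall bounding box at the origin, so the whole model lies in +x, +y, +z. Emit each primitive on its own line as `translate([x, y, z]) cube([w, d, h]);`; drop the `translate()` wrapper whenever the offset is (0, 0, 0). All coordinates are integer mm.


cube([88, 183, 2127]);
translate([816, 0, 0]) cube([88, 183, 2127]);
translate([0, 0, 2127]) cube([904, 183, 114]);
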